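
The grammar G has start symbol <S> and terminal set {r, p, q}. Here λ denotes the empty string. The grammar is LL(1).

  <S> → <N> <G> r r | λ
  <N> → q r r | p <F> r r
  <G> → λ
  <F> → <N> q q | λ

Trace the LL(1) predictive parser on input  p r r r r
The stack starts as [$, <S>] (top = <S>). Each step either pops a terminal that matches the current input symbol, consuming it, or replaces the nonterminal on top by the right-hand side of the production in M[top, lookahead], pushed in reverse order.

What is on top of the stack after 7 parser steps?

r

     Stack                Input        Action
  1  $ <S>                p r r r r $  expand <S> → <N> <G> r r
  2  $ r r <G> <N>        p r r r r $  expand <N> → p <F> r r
  3  $ r r <G> r r <F> p  p r r r r $  match p
  4  $ r r <G> r r <F>    r r r r $    expand <F> → λ
  5  $ r r <G> r r        r r r r $    match r
  6  $ r r <G> r          r r r $      match r
  7  $ r r <G>            r r $        expand <G> → λ
Stack after step 7: $ r r (top = r).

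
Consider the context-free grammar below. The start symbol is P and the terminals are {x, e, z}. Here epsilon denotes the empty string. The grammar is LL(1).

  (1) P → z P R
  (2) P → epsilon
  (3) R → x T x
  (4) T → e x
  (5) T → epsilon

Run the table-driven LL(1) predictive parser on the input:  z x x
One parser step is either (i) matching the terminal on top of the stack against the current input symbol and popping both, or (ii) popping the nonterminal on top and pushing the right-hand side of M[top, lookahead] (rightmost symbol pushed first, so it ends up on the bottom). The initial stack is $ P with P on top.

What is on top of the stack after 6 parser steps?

x

step 1: stack=$ P  input=z x x $  — expand P → z P R
step 2: stack=$ R P z  input=z x x $  — match z
step 3: stack=$ R P  input=x x $  — expand P → epsilon
step 4: stack=$ R  input=x x $  — expand R → x T x
step 5: stack=$ x T x  input=x x $  — match x
step 6: stack=$ x T  input=x $  — expand T → epsilon
Stack after step 6: $ x (top = x).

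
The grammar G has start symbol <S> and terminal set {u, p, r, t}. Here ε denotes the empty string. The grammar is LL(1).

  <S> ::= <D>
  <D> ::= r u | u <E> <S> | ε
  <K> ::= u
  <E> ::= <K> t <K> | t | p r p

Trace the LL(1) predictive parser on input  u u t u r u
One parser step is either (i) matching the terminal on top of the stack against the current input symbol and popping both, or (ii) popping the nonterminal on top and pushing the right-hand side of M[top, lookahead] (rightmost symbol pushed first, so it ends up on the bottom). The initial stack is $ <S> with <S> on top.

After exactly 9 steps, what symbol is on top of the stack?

<S>

step 1: stack=$ <S>  input=u u t u r u $  — expand <S> ::= <D>
step 2: stack=$ <D>  input=u u t u r u $  — expand <D> ::= u <E> <S>
step 3: stack=$ <S> <E> u  input=u u t u r u $  — match u
step 4: stack=$ <S> <E>  input=u t u r u $  — expand <E> ::= <K> t <K>
step 5: stack=$ <S> <K> t <K>  input=u t u r u $  — expand <K> ::= u
step 6: stack=$ <S> <K> t u  input=u t u r u $  — match u
step 7: stack=$ <S> <K> t  input=t u r u $  — match t
step 8: stack=$ <S> <K>  input=u r u $  — expand <K> ::= u
step 9: stack=$ <S> u  input=u r u $  — match u
Stack after step 9: $ <S> (top = <S>).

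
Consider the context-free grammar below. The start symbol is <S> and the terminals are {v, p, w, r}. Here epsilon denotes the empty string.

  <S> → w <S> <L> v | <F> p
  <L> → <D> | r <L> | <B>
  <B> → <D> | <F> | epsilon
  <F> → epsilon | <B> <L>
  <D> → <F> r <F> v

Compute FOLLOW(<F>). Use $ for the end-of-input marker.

{p, r, v}

FIRST(<S>) = {p, r, w}  (via <F> p)
FIRST(<L>) = {epsilon, r}  (via <D>, <B>)
FIRST(<B>) = {epsilon, r}  (via <D>, <F>)
FIRST(<F>) = {epsilon, r}  (via <B> <L>)
FIRST(<D>) = {r}  (via <F> r <F> v)
FOLLOW(<S>) includes $ since <S> is the start symbol.
FOLLOW(<S>): in <S>→w <S> <L> v, <S> is followed by <L> v with FIRST {r, v}. Thus FOLLOW(<S>) = {$, r, v}.
FOLLOW(<L>): in <S>→w <S> <L> v, <L> is followed by v with FIRST {v}; in <L>→r <L>, the suffix after <L> is empty (adds nothing new); in <F>→<B> <L>, the suffix after <L> is empty, so FOLLOW(<L>) ⊇ FOLLOW(<F>) = {p, r, v}. Thus FOLLOW(<L>) = {p, r, v}.
FOLLOW(<B>): in <L>→<B>, the suffix after <B> is empty, so FOLLOW(<B>) ⊇ FOLLOW(<L>) = {p, r, v}; in <F>→<B> <L>, <B> is followed by <L> with FIRST {epsilon, r}; in <F>→<B> <L>, the suffix after <B> is nullable, so FOLLOW(<B>) ⊇ FOLLOW(<F>) = {p, r, v}. Thus FOLLOW(<B>) = {p, r, v}.
FOLLOW(<F>): in <S>→<F> p, <F> is followed by p with FIRST {p}; in <B>→<F>, the suffix after <F> is empty, so FOLLOW(<F>) ⊇ FOLLOW(<B>) = {p, r, v}; in <D>→<F> r <F> v (occurrence 1), <F> is followed by r <F> v with FIRST {r}; in <D>→<F> r <F> v (occurrence 2), <F> is followed by v with FIRST {v}. Thus FOLLOW(<F>) = {p, r, v}.
FOLLOW(<D>): in <L>→<D>, the suffix after <D> is empty, so FOLLOW(<D>) ⊇ FOLLOW(<L>) = {p, r, v}; in <B>→<D>, the suffix after <D> is empty, so FOLLOW(<D>) ⊇ FOLLOW(<B>) = {p, r, v}. Thus FOLLOW(<D>) = {p, r, v}.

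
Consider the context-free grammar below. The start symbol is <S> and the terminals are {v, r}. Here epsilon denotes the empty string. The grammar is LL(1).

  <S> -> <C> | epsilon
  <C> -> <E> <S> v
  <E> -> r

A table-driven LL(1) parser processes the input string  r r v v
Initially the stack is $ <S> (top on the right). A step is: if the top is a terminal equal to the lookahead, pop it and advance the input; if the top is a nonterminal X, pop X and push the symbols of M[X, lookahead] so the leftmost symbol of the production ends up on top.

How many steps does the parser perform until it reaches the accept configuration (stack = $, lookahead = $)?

11

step 1: stack=$ <S>  input=r r v v $  — expand <S> -> <C>
step 2: stack=$ <C>  input=r r v v $  — expand <C> -> <E> <S> v
step 3: stack=$ v <S> <E>  input=r r v v $  — expand <E> -> r
step 4: stack=$ v <S> r  input=r r v v $  — match r
step 5: stack=$ v <S>  input=r v v $  — expand <S> -> <C>
step 6: stack=$ v <C>  input=r v v $  — expand <C> -> <E> <S> v
step 7: stack=$ v v <S> <E>  input=r v v $  — expand <E> -> r
step 8: stack=$ v v <S> r  input=r v v $  — match r
step 9: stack=$ v v <S>  input=v v $  — expand <S> -> epsilon
step 10: stack=$ v v  input=v v $  — match v
step 11: stack=$ v  input=v $  — match v
Accept reached after 11 steps.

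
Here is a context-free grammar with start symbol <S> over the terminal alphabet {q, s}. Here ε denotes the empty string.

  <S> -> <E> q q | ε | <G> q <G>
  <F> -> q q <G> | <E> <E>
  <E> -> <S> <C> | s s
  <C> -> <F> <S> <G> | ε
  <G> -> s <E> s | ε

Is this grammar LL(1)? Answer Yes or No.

No

FIRST(<S>) = {ε, q, s}
FIRST(<F>) = {ε, q, s}
FIRST(<E>) = {ε, q, s}
FIRST(<C>) = {ε, q, s}
FIRST(<G>) = {ε, s}
FOLLOW(<S>) = {$, q, s}
FOLLOW(<F>) = {q, s}
FOLLOW(<E>) = {q, s}
FOLLOW(<C>) = {q, s}
FOLLOW(<G>) = {$, q, s}
Cell M[<C>, q] receives both <C> -> <F> <S> <G> and <C> -> ε — the grammar is not LL(1).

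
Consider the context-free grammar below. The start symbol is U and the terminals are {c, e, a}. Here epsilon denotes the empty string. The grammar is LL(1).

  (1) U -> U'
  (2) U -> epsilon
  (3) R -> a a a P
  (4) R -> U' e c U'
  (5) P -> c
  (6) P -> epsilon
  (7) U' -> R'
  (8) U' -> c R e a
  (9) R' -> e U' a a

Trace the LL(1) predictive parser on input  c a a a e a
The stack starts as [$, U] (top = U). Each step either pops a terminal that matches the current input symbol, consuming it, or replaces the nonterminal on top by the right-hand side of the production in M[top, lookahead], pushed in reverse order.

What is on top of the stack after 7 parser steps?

P

step 1: stack=$ U  input=c a a a e a $  — expand U -> U'
step 2: stack=$ U'  input=c a a a e a $  — expand U' -> c R e a
step 3: stack=$ a e R c  input=c a a a e a $  — match c
step 4: stack=$ a e R  input=a a a e a $  — expand R -> a a a P
step 5: stack=$ a e P a a a  input=a a a e a $  — match a
step 6: stack=$ a e P a a  input=a a e a $  — match a
step 7: stack=$ a e P a  input=a e a $  — match a
Stack after step 7: $ a e P (top = P).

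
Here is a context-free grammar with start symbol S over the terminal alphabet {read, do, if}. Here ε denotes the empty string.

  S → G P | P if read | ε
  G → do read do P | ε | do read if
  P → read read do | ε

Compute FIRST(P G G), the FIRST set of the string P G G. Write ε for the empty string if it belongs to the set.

FIRST(G): from G→do read do P we get {do}; from G→ε we get {ε}; from G→do read if we get {do}. So FIRST(G) = {ε, do}.
FIRST(P): from P→read read do we get {read}; from P→ε we get {ε}. So FIRST(P) = {ε, read}.
FIRST(S): from S→G P we get {ε, do, read}; from S→P if read we get {if, read}; from S→ε we get {ε}. So FIRST(S) = {ε, do, if, read}.
FIRST(P G G): take FIRST of each symbol in turn, carrying on past any symbol whose FIRST contains ε; result {ε, do, read}.

{ε, do, read}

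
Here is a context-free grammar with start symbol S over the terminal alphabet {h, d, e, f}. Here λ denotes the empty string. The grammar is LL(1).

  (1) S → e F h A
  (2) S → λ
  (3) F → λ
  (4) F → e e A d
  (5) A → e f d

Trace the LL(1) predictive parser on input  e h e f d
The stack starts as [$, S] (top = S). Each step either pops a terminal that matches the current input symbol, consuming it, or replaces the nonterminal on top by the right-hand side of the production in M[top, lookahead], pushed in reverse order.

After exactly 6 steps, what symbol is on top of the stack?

step 1: stack=$ S  input=e h e f d $  — expand S → e F h A
step 2: stack=$ A h F e  input=e h e f d $  — match e
step 3: stack=$ A h F  input=h e f d $  — expand F → λ
step 4: stack=$ A h  input=h e f d $  — match h
step 5: stack=$ A  input=e f d $  — expand A → e f d
step 6: stack=$ d f e  input=e f d $  — match e
Stack after step 6: $ d f (top = f).

f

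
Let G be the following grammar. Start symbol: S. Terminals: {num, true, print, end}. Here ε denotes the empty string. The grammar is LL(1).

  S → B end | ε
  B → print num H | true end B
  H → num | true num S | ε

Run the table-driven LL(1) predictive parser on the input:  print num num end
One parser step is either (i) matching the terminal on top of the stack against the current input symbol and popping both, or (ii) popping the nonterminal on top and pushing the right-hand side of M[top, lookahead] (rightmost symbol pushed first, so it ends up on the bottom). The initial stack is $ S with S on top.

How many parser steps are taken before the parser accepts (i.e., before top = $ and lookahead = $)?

     Stack              Input                Action
  1  $ S                print num num end $  expand S → B end
  2  $ end B            print num num end $  expand B → print num H
  3  $ end H num print  print num num end $  match print
  4  $ end H num        num num end $        match num
  5  $ end H            num end $            expand H → num
  6  $ end num          num end $            match num
  7  $ end              end $                match end
Accept reached after 7 steps.

7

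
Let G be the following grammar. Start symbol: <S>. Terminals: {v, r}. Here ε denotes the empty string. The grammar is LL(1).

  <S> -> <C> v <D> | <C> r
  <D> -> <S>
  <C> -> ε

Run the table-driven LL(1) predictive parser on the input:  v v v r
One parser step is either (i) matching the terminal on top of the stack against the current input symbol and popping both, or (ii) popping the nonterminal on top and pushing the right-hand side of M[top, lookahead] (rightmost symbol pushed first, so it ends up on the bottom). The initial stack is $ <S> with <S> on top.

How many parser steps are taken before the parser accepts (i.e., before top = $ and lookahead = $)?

step 1: stack=$ <S>  input=v v v r $  — expand <S> -> <C> v <D>
step 2: stack=$ <D> v <C>  input=v v v r $  — expand <C> -> ε
step 3: stack=$ <D> v  input=v v v r $  — match v
step 4: stack=$ <D>  input=v v r $  — expand <D> -> <S>
step 5: stack=$ <S>  input=v v r $  — expand <S> -> <C> v <D>
step 6: stack=$ <D> v <C>  input=v v r $  — expand <C> -> ε
step 7: stack=$ <D> v  input=v v r $  — match v
step 8: stack=$ <D>  input=v r $  — expand <D> -> <S>
step 9: stack=$ <S>  input=v r $  — expand <S> -> <C> v <D>
step 10: stack=$ <D> v <C>  input=v r $  — expand <C> -> ε
step 11: stack=$ <D> v  input=v r $  — match v
step 12: stack=$ <D>  input=r $  — expand <D> -> <S>
step 13: stack=$ <S>  input=r $  — expand <S> -> <C> r
step 14: stack=$ r <C>  input=r $  — expand <C> -> ε
step 15: stack=$ r  input=r $  — match r
Accept reached after 15 steps.

15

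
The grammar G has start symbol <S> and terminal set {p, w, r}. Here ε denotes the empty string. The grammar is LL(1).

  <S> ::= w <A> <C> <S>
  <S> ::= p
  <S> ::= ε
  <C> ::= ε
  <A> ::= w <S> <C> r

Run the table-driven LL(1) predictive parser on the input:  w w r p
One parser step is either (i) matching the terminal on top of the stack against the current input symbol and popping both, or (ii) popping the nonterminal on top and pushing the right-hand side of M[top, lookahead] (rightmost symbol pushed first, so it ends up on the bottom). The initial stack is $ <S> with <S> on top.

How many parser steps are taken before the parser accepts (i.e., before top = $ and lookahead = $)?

step 1: stack=$ <S>  input=w w r p $  — expand <S> ::= w <A> <C> <S>
step 2: stack=$ <S> <C> <A> w  input=w w r p $  — match w
step 3: stack=$ <S> <C> <A>  input=w r p $  — expand <A> ::= w <S> <C> r
step 4: stack=$ <S> <C> r <C> <S> w  input=w r p $  — match w
step 5: stack=$ <S> <C> r <C> <S>  input=r p $  — expand <S> ::= ε
step 6: stack=$ <S> <C> r <C>  input=r p $  — expand <C> ::= ε
step 7: stack=$ <S> <C> r  input=r p $  — match r
step 8: stack=$ <S> <C>  input=p $  — expand <C> ::= ε
step 9: stack=$ <S>  input=p $  — expand <S> ::= p
step 10: stack=$ p  input=p $  — match p
Accept reached after 10 steps.

10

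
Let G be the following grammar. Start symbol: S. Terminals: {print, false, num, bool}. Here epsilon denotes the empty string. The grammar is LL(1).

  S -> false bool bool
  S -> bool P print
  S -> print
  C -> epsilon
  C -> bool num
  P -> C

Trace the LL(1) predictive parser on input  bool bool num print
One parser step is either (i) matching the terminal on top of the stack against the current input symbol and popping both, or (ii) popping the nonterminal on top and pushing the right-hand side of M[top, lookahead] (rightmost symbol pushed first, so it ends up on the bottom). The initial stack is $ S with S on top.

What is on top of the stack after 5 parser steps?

step 1: stack=$ S  input=bool bool num print $  — expand S -> bool P print
step 2: stack=$ print P bool  input=bool bool num print $  — match bool
step 3: stack=$ print P  input=bool num print $  — expand P -> C
step 4: stack=$ print C  input=bool num print $  — expand C -> bool num
step 5: stack=$ print num bool  input=bool num print $  — match bool
Stack after step 5: $ print num (top = num).

num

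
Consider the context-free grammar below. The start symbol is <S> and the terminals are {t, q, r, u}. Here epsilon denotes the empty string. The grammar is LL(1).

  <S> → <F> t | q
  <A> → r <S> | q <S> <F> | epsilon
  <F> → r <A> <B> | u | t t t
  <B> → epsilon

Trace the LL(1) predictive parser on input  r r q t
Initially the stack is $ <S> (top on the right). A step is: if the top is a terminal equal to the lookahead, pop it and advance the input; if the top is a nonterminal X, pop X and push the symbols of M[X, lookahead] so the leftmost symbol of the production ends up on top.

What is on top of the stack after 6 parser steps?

step 1: stack=$ <S>  input=r r q t $  — expand <S> → <F> t
step 2: stack=$ t <F>  input=r r q t $  — expand <F> → r <A> <B>
step 3: stack=$ t <B> <A> r  input=r r q t $  — match r
step 4: stack=$ t <B> <A>  input=r q t $  — expand <A> → r <S>
step 5: stack=$ t <B> <S> r  input=r q t $  — match r
step 6: stack=$ t <B> <S>  input=q t $  — expand <S> → q
Stack after step 6: $ t <B> q (top = q).

q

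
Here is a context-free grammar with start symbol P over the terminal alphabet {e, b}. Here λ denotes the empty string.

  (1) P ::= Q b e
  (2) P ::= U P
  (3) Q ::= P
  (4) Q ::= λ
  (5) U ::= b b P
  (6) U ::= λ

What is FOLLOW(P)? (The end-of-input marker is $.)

{$, b}

FIRST(U) = {λ, b}
FIRST(P) = {b}  (via Q b e, U P)
FIRST(Q) = {λ, b}  (via P)
FOLLOW(P) includes $ since P is the start symbol.
FOLLOW(Q): in P::=Q b e, Q is followed by b e with FIRST {b}. Thus FOLLOW(Q) = {b}.
FOLLOW(U): in P::=U P, U is followed by P with FIRST {b}. Thus FOLLOW(U) = {b}.
FOLLOW(P): in P::=U P, the suffix after P is empty (adds nothing new); in Q::=P, the suffix after P is empty, so FOLLOW(P) ⊇ FOLLOW(Q) = {b}; in U::=b b P, the suffix after P is empty, so FOLLOW(P) ⊇ FOLLOW(U) = {b}. Thus FOLLOW(P) = {$, b}.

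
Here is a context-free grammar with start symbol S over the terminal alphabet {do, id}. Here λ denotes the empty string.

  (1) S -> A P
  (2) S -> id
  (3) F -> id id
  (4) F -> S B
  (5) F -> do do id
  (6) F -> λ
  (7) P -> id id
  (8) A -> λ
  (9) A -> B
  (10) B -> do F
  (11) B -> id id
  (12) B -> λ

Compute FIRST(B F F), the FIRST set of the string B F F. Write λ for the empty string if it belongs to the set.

FIRST(P) = {id}
FIRST(B) = {λ, do, id}
FIRST(A) = {λ, do, id}  (via B)
FIRST(S) = {do, id}  (via A P)
FIRST(F) = {λ, do, id}  (via S B)
FIRST(B F F): take FIRST of each symbol in turn, carrying on past any symbol whose FIRST contains λ; result {λ, do, id}.

{λ, do, id}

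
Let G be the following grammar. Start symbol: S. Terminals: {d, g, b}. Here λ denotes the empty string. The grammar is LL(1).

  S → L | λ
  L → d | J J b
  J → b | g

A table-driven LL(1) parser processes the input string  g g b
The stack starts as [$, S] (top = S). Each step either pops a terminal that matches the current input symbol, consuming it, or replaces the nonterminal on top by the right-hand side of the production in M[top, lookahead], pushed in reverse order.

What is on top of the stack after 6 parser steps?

b

step 1: stack=$ S  input=g g b $  — expand S → L
step 2: stack=$ L  input=g g b $  — expand L → J J b
step 3: stack=$ b J J  input=g g b $  — expand J → g
step 4: stack=$ b J g  input=g g b $  — match g
step 5: stack=$ b J  input=g b $  — expand J → g
step 6: stack=$ b g  input=g b $  — match g
Stack after step 6: $ b (top = b).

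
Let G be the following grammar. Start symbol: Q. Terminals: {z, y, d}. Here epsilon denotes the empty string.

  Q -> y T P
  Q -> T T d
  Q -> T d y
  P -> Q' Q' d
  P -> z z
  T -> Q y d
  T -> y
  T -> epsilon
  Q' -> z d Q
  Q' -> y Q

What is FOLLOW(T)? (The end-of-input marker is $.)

FIRST(Q') = {y, z}
FIRST(P) = {y, z}  (via Q' Q' d)
FIRST(Q) = {d, y}  (via T T d, T d y)
FIRST(T) = {epsilon, d, y}  (via Q y d)
FOLLOW(Q) includes $ since Q is the start symbol.
FOLLOW(T): in Q->y T P, T is followed by P with FIRST {y, z}; in Q->T T d (occurrence 1), T is followed by T d with FIRST {d, y}; in Q->T T d (occurrence 2), T is followed by d with FIRST {d}; in Q->T d y, T is followed by d y with FIRST {d}. Thus FOLLOW(T) = {d, y, z}.
FOLLOW(Q'): in P->Q' Q' d (occurrence 1), Q' is followed by Q' d with FIRST {y, z}; in P->Q' Q' d (occurrence 2), Q' is followed by d with FIRST {d}. Thus FOLLOW(Q') = {d, y, z}.
FOLLOW(Q): in T->Q y d, Q is followed by y d with FIRST {y}; in Q'->z d Q, the suffix after Q is empty, so FOLLOW(Q) ⊇ FOLLOW(Q') = {d, y, z}; in Q'->y Q, the suffix after Q is empty, so FOLLOW(Q) ⊇ FOLLOW(Q') = {d, y, z}. Thus FOLLOW(Q) = {$, d, y, z}.
FOLLOW(P): in Q->y T P, the suffix after P is empty, so FOLLOW(P) ⊇ FOLLOW(Q) = {$, d, y, z}. Thus FOLLOW(P) = {$, d, y, z}.

{d, y, z}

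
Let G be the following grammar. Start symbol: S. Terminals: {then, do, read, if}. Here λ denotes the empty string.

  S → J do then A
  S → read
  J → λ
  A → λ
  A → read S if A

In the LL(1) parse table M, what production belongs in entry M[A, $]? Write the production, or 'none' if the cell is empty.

FIRST(J) = {λ}
FIRST(A) = {λ, read}
FIRST(S) = {do, read}  (via J do then A)
FOLLOW(S) includes $ since S is the start symbol.
FOLLOW(S): in A→read S if A, S is followed by if A with FIRST {if}. Thus FOLLOW(S) = {$, if}.
FOLLOW(A): in S→J do then A, the suffix after A is empty, so FOLLOW(A) ⊇ FOLLOW(S) = {$, if}; in A→read S if A, the suffix after A is empty (adds nothing new). Thus FOLLOW(A) = {$, if}.
For A → λ: FIRST(λ) = {λ}, so it goes in M[A, t] for t ∈ {}; since λ ∈ FIRST, also for every t ∈ FOLLOW(A) = {$, if}.
For A → read S if A: FIRST(read S if A) = {read}, so it goes in M[A, t] for t ∈ {read}.

A → λ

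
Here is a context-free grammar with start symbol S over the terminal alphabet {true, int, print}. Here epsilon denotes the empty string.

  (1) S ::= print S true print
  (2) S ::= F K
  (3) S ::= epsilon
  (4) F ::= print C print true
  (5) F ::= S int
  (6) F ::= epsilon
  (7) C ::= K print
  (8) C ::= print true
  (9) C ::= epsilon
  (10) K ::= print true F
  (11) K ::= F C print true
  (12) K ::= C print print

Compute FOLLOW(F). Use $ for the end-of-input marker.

{$, int, print, true}

FIRST(S) = {epsilon, int, print}  (via F K)
FIRST(F) = {epsilon, int, print}  (via S int)
FIRST(C) = {epsilon, int, print}  (via K print)
FIRST(K) = {int, print}  (via F C print true, C print print)
FOLLOW(S) includes $ since S is the start symbol.
FOLLOW(S): in S::=print S true print, S is followed by true print with FIRST {true}; in F::=S int, S is followed by int with FIRST {int}. Thus FOLLOW(S) = {$, int, true}.
FOLLOW(C): in F::=print C print true, C is followed by print true with FIRST {print}; in K::=F C print true, C is followed by print true with FIRST {print}; in K::=C print print, C is followed by print print with FIRST {print}. Thus FOLLOW(C) = {print}.
FOLLOW(K): in S::=F K, the suffix after K is empty, so FOLLOW(K) ⊇ FOLLOW(S) = {$, int, true}; in C::=K print, K is followed by print with FIRST {print}. Thus FOLLOW(K) = {$, int, print, true}.
FOLLOW(F): in S::=F K, F is followed by K with FIRST {int, print}; in K::=print true F, the suffix after F is empty, so FOLLOW(F) ⊇ FOLLOW(K) = {$, int, print, true}; in K::=F C print true, F is followed by C print true with FIRST {int, print}. Thus FOLLOW(F) = {$, int, print, true}.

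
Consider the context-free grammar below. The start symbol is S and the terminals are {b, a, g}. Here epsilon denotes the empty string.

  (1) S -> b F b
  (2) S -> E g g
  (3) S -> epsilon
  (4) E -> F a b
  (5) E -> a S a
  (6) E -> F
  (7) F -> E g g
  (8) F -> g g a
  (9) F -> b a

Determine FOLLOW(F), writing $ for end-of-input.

{a, b, g}

FIRST(S): from S->b F b we get {b}; from S->E g g we get {a, b, g}; from S->epsilon we get {epsilon}. So FIRST(S) = {epsilon, a, b, g}.
FIRST(E): from E->F a b we get {a, b, g}; from E->a S a we get {a}; from E->F we get {a, b, g}. So FIRST(E) = {a, b, g}.
FIRST(F): from F->E g g we get {a, b, g}; from F->g g a we get {g}; from F->b a we get {b}. So FIRST(F) = {a, b, g}.
FOLLOW(S) includes $ since S is the start symbol.
FOLLOW(S): in E->a S a, S is followed by a with FIRST {a}. Thus FOLLOW(S) = {$, a}.
FOLLOW(E): in S->E g g, E is followed by g g with FIRST {g}; in F->E g g, E is followed by g g with FIRST {g}. Thus FOLLOW(E) = {g}.
FOLLOW(F): in S->b F b, F is followed by b with FIRST {b}; in E->F a b, F is followed by a b with FIRST {a}; in E->F, the suffix after F is empty, so FOLLOW(F) ⊇ FOLLOW(E) = {g}. Thus FOLLOW(F) = {a, b, g}.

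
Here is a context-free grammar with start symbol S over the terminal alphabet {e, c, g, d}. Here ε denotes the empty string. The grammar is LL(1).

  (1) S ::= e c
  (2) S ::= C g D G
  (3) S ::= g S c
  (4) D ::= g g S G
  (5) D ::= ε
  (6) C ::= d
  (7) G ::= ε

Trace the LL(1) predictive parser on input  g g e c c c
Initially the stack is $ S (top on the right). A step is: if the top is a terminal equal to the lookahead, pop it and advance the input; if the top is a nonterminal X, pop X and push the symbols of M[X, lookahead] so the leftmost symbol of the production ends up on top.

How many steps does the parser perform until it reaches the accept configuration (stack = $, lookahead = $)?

     Stack      Input          Action
  1  $ S        g g e c c c $  expand S ::= g S c
  2  $ c S g    g g e c c c $  match g
  3  $ c S      g e c c c $    expand S ::= g S c
  4  $ c c S g  g e c c c $    match g
  5  $ c c S    e c c c $      expand S ::= e c
  6  $ c c c e  e c c c $      match e
  7  $ c c c    c c c $        match c
  8  $ c c      c c $          match c
  9  $ c        c $            match c
Accept reached after 9 steps.

9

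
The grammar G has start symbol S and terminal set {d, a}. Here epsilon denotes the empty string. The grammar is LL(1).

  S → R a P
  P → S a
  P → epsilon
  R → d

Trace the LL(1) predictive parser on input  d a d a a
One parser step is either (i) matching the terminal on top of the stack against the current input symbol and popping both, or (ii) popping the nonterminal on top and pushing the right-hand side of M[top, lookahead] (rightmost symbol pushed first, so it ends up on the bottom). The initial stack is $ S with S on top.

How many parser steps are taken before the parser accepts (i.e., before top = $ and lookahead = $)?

11

step 1: stack=$ S  input=d a d a a $  — expand S → R a P
step 2: stack=$ P a R  input=d a d a a $  — expand R → d
step 3: stack=$ P a d  input=d a d a a $  — match d
step 4: stack=$ P a  input=a d a a $  — match a
step 5: stack=$ P  input=d a a $  — expand P → S a
step 6: stack=$ a S  input=d a a $  — expand S → R a P
step 7: stack=$ a P a R  input=d a a $  — expand R → d
step 8: stack=$ a P a d  input=d a a $  — match d
step 9: stack=$ a P a  input=a a $  — match a
step 10: stack=$ a P  input=a $  — expand P → epsilon
step 11: stack=$ a  input=a $  — match a
Accept reached after 11 steps.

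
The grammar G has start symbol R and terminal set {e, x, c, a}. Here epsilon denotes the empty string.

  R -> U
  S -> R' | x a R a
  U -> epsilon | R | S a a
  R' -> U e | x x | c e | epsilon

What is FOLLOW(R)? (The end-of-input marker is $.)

FIRST(R) = {epsilon, a, c, e, x}  (via U)
FIRST(S) = {epsilon, a, c, e, x}  (via R')
FIRST(U) = {epsilon, a, c, e, x}  (via R, S a a)
FIRST(R') = {epsilon, a, c, e, x}  (via U e)
FOLLOW(R) includes $ since R is the start symbol.
FOLLOW(S): in U->S a a, S is followed by a a with FIRST {a}. Thus FOLLOW(S) = {a}.
FOLLOW(R'): in S->R', the suffix after R' is empty, so FOLLOW(R') ⊇ FOLLOW(S) = {a}. Thus FOLLOW(R') = {a}.
FOLLOW(R): in S->x a R a, R is followed by a with FIRST {a}; in U->R, the suffix after R is empty, so FOLLOW(R) ⊇ FOLLOW(U) = {$, a, e}. Thus FOLLOW(R) = {$, a, e}.
FOLLOW(U): in R->U, the suffix after U is empty, so FOLLOW(U) ⊇ FOLLOW(R) = {$, a, e}; in R'->U e, U is followed by e with FIRST {e}. Thus FOLLOW(U) = {$, a, e}.

{$, a, e}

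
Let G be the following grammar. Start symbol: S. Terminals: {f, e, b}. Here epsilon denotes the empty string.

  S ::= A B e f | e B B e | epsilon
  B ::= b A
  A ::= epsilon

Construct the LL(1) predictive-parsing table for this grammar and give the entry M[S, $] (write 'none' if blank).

FIRST(B) = {b}
FIRST(A) = {epsilon}
FIRST(S) = {epsilon, b, e}  (via A B e f)
FOLLOW(S) includes $ since S is the start symbol.
FOLLOW(S): S appears on no right-hand side. Thus FOLLOW(S) = {$}.
For S ::= A B e f: FIRST(A B e f) = {b}, so it goes in M[S, t] for t ∈ {b}.
For S ::= e B B e: FIRST(e B B e) = {e}, so it goes in M[S, t] for t ∈ {e}.
For S ::= epsilon: FIRST(epsilon) = {epsilon}, so it goes in M[S, t] for t ∈ {}; since epsilon ∈ FIRST, also for every t ∈ FOLLOW(S) = {$}.

S ::= epsilon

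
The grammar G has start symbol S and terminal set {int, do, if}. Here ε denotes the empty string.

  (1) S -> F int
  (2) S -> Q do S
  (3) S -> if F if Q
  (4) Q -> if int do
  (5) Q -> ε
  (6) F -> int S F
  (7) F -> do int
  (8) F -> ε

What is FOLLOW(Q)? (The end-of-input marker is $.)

{$, do, if, int}

FIRST(Q) = {ε, if}
FIRST(F) = {ε, do, int}
FIRST(S) = {do, if, int}  (via F int, Q do S)
FOLLOW(S) includes $ since S is the start symbol.
FOLLOW(F): in S->F int, F is followed by int with FIRST {int}; in S->if F if Q, F is followed by if Q with FIRST {if}; in F->int S F, the suffix after F is empty (adds nothing new). Thus FOLLOW(F) = {if, int}.
FOLLOW(S): in S->Q do S, the suffix after S is empty (adds nothing new); in F->int S F, S is followed by F with FIRST {ε, do, int}; in F->int S F, the suffix after S is nullable, so FOLLOW(S) ⊇ FOLLOW(F) = {if, int}. Thus FOLLOW(S) = {$, do, if, int}.
FOLLOW(Q): in S->Q do S, Q is followed by do S with FIRST {do}; in S->if F if Q, the suffix after Q is empty, so FOLLOW(Q) ⊇ FOLLOW(S) = {$, do, if, int}. Thus FOLLOW(Q) = {$, do, if, int}.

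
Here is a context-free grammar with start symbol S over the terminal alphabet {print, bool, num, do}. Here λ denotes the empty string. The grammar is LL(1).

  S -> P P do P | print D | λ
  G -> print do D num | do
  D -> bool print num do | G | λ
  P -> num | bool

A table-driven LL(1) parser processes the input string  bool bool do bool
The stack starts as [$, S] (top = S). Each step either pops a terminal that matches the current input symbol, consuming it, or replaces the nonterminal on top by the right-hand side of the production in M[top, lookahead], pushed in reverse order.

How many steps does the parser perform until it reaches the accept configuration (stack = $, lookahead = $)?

8

step 1: stack=$ S  input=bool bool do bool $  — expand S -> P P do P
step 2: stack=$ P do P P  input=bool bool do bool $  — expand P -> bool
step 3: stack=$ P do P bool  input=bool bool do bool $  — match bool
step 4: stack=$ P do P  input=bool do bool $  — expand P -> bool
step 5: stack=$ P do bool  input=bool do bool $  — match bool
step 6: stack=$ P do  input=do bool $  — match do
step 7: stack=$ P  input=bool $  — expand P -> bool
step 8: stack=$ bool  input=bool $  — match bool
Accept reached after 8 steps.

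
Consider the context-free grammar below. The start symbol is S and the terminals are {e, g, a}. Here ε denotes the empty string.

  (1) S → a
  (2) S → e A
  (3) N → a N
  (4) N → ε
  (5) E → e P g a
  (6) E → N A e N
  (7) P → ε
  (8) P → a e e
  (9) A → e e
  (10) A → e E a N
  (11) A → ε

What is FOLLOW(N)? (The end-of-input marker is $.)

{$, a, e}

FIRST(S) = {a, e}
FIRST(N) = {ε, a}
FIRST(P) = {ε, a}
FIRST(A) = {ε, e}
FIRST(E) = {a, e}  (via N A e N)
FOLLOW(S) includes $ since S is the start symbol.
FOLLOW(S): S appears on no right-hand side. Thus FOLLOW(S) = {$}.
FOLLOW(E): in A→e E a N, E is followed by a N with FIRST {a}. Thus FOLLOW(E) = {a}.
FOLLOW(P): in E→e P g a, P is followed by g a with FIRST {g}. Thus FOLLOW(P) = {g}.
FOLLOW(A): in S→e A, the suffix after A is empty, so FOLLOW(A) ⊇ FOLLOW(S) = {$}; in E→N A e N, A is followed by e N with FIRST {e}. Thus FOLLOW(A) = {$, e}.
FOLLOW(N): in N→a N, the suffix after N is empty (adds nothing new); in E→N A e N (occurrence 1), N is followed by A e N with FIRST {e}; in E→N A e N (occurrence 2), the suffix after N is empty, so FOLLOW(N) ⊇ FOLLOW(E) = {a}; in A→e E a N, the suffix after N is empty, so FOLLOW(N) ⊇ FOLLOW(A) = {$, e}. Thus FOLLOW(N) = {$, a, e}.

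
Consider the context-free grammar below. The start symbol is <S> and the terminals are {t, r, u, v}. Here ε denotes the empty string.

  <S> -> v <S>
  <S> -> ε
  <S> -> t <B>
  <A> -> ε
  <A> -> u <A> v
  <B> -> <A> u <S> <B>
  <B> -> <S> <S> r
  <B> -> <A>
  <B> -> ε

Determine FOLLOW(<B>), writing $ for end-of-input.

FIRST(<S>) = {ε, t, v}
FIRST(<A>) = {ε, u}
FIRST(<B>) = {ε, r, t, u, v}  (via <A> u <S> <B>, <S> <S> r, <A>)
FOLLOW(<S>) includes $ since <S> is the start symbol.
FOLLOW(<S>): in <S>->v <S>, the suffix after <S> is empty (adds nothing new); in <B>-><A> u <S> <B>, <S> is followed by <B> with FIRST {ε, r, t, u, v}; in <B>-><A> u <S> <B>, the suffix after <S> is nullable, so FOLLOW(<S>) ⊇ FOLLOW(<B>) = {$, r, t, u, v}; in <B>-><S> <S> r (occurrence 1), <S> is followed by <S> r with FIRST {r, t, v}; in <B>-><S> <S> r (occurrence 2), <S> is followed by r with FIRST {r}. Thus FOLLOW(<S>) = {$, r, t, u, v}.
FOLLOW(<B>): in <S>->t <B>, the suffix after <B> is empty, so FOLLOW(<B>) ⊇ FOLLOW(<S>) = {$, r, t, u, v}; in <B>-><A> u <S> <B>, the suffix after <B> is empty (adds nothing new). Thus FOLLOW(<B>) = {$, r, t, u, v}.
FOLLOW(<A>): in <A>->u <A> v, <A> is followed by v with FIRST {v}; in <B>-><A> u <S> <B>, <A> is followed by u <S> <B> with FIRST {u}; in <B>-><A>, the suffix after <A> is empty, so FOLLOW(<A>) ⊇ FOLLOW(<B>) = {$, r, t, u, v}. Thus FOLLOW(<A>) = {$, r, t, u, v}.

{$, r, t, u, v}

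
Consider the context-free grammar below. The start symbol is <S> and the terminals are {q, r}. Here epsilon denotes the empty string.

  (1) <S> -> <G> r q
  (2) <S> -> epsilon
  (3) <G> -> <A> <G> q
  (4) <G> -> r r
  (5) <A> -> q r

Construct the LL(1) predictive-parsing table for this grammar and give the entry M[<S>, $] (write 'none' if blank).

<S> -> epsilon

FIRST(<A>): from <A>->q r we get {q}. So FIRST(<A>) = {q}.
FIRST(<G>): from <G>-><A> <G> q we get {q}; from <G>->r r we get {r}. So FIRST(<G>) = {q, r}.
FIRST(<S>): from <S>-><G> r q we get {q, r}; from <S>->epsilon we get {epsilon}. So FIRST(<S>) = {epsilon, q, r}.
FOLLOW(<S>) includes $ since <S> is the start symbol.
FOLLOW(<S>): <S> appears on no right-hand side. Thus FOLLOW(<S>) = {$}.
For <S> -> <G> r q: FIRST(<G> r q) = {q, r}, so it goes in M[<S>, t] for t ∈ {q, r}.
For <S> -> epsilon: FIRST(epsilon) = {epsilon}, so it goes in M[<S>, t] for t ∈ {}; since epsilon ∈ FIRST, also for every t ∈ FOLLOW(<S>) = {$}.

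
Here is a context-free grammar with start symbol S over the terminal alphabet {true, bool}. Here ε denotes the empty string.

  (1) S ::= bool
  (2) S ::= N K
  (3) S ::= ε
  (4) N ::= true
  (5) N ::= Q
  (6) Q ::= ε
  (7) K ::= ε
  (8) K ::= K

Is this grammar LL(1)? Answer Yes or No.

FIRST(S) = {ε, bool, true}
FIRST(N) = {ε, true}
FIRST(Q) = {ε}
FIRST(K) = {ε}
FOLLOW(S) = {$}
FOLLOW(N) = {$}
FOLLOW(Q) = {$}
FOLLOW(K) = {$}
Cell M[K, $] receives both K ::= ε and K ::= K — the grammar is not LL(1).

No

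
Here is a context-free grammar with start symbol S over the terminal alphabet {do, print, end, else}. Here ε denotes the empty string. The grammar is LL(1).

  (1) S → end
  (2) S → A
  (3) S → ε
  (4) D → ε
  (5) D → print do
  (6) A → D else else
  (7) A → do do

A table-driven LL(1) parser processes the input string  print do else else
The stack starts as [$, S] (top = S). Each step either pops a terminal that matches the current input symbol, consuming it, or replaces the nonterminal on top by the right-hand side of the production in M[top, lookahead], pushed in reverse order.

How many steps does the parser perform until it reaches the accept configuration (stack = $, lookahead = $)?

     Stack                 Input                 Action
  1  $ S                   print do else else $  expand S → A
  2  $ A                   print do else else $  expand A → D else else
  3  $ else else D         print do else else $  expand D → print do
  4  $ else else do print  print do else else $  match print
  5  $ else else do        do else else $        match do
  6  $ else else           else else $           match else
  7  $ else                else $                match else
Accept reached after 7 steps.

7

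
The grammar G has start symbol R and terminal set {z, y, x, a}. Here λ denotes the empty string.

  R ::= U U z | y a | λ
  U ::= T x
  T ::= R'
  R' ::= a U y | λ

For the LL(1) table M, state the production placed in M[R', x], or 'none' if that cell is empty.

R' ::= λ

FIRST(R'): from R'::=a U y we get {a}; from R'::=λ we get {λ}. So FIRST(R') = {λ, a}.
FIRST(T): from T::=R' we get {λ, a}. So FIRST(T) = {λ, a}.
FIRST(U): from U::=T x we get {a, x}. So FIRST(U) = {a, x}.
FIRST(R): from R::=U U z we get {a, x}; from R::=y a we get {y}; from R::=λ we get {λ}. So FIRST(R) = {λ, a, x, y}.
FOLLOW(R) includes $ since R is the start symbol.
FOLLOW(T): in U::=T x, T is followed by x with FIRST {x}. Thus FOLLOW(T) = {x}.
FOLLOW(R'): in T::=R', the suffix after R' is empty, so FOLLOW(R') ⊇ FOLLOW(T) = {x}. Thus FOLLOW(R') = {x}.
For R' ::= a U y: FIRST(a U y) = {a}, so it goes in M[R', t] for t ∈ {a}.
For R' ::= λ: FIRST(λ) = {λ}, so it goes in M[R', t] for t ∈ {}; since λ ∈ FIRST, also for every t ∈ FOLLOW(R') = {x}.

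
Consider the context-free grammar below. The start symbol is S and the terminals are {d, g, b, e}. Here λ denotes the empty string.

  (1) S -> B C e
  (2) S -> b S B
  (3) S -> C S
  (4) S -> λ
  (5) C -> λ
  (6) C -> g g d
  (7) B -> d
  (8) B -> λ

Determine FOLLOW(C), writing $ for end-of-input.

FIRST(C): from C->λ we get {λ}; from C->g g d we get {g}. So FIRST(C) = {λ, g}.
FIRST(B): from B->d we get {d}; from B->λ we get {λ}. So FIRST(B) = {λ, d}.
FIRST(S): from S->B C e we get {d, e, g}; from S->b S B we get {b}; from S->C S we get {λ, b, d, e, g}; from S->λ we get {λ}. So FIRST(S) = {λ, b, d, e, g}.
FOLLOW(S) includes $ since S is the start symbol.
FOLLOW(S): in S->b S B, S is followed by B with FIRST {λ, d}; in S->b S B, the suffix after S is nullable (adds nothing new); in S->C S, the suffix after S is empty (adds nothing new). Thus FOLLOW(S) = {$, d}.
FOLLOW(C): in S->B C e, C is followed by e with FIRST {e}; in S->C S, C is followed by S with FIRST {λ, b, d, e, g}; in S->C S, the suffix after C is nullable, so FOLLOW(C) ⊇ FOLLOW(S) = {$, d}. Thus FOLLOW(C) = {$, b, d, e, g}.
FOLLOW(B): in S->B C e, B is followed by C e with FIRST {e, g}; in S->b S B, the suffix after B is empty, so FOLLOW(B) ⊇ FOLLOW(S) = {$, d}. Thus FOLLOW(B) = {$, d, e, g}.

{$, b, d, e, g}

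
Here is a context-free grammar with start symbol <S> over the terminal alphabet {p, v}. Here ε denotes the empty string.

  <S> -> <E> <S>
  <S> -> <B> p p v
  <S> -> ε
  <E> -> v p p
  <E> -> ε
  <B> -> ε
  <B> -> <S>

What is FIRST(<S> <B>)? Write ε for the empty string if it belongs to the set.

FIRST(<E>): from <E>->v p p we get {v}; from <E>->ε we get {ε}. So FIRST(<E>) = {ε, v}.
FIRST(<S>): from <S>-><E> <S> we get {ε, p, v}; from <S>-><B> p p v we get {p, v}; from <S>->ε we get {ε}. So FIRST(<S>) = {ε, p, v}.
FIRST(<B>): from <B>->ε we get {ε}; from <B>-><S> we get {ε, p, v}. So FIRST(<B>) = {ε, p, v}.
FIRST(<S> <B>): take FIRST of each symbol in turn, carrying on past any symbol whose FIRST contains ε; result {ε, p, v}.

{ε, p, v}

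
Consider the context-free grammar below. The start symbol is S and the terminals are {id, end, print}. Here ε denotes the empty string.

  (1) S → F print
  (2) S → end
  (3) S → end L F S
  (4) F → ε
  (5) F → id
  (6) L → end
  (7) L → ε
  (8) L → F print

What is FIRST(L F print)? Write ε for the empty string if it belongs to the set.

FIRST(F) = {ε, id}
FIRST(S) = {end, id, print}  (via F print)
FIRST(L) = {ε, end, id, print}  (via F print)
FIRST(L F print): take FIRST of each symbol in turn, carrying on past any symbol whose FIRST contains ε; result {end, id, print}.

{end, id, print}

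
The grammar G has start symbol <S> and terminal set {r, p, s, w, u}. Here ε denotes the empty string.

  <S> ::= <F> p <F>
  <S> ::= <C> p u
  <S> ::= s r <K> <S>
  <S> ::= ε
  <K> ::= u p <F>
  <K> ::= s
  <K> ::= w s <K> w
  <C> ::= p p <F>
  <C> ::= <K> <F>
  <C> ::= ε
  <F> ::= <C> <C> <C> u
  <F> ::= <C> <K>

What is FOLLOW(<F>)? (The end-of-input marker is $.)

FIRST(<K>): from <K>::=u p <F> we get {u}; from <K>::=s we get {s}; from <K>::=w s <K> w we get {w}. So FIRST(<K>) = {s, u, w}.
FIRST(<C>): from <C>::=p p <F> we get {p}; from <C>::=<K> <F> we get {s, u, w}; from <C>::=ε we get {ε}. So FIRST(<C>) = {ε, p, s, u, w}.
FIRST(<F>): from <F>::=<C> <C> <C> u we get {p, s, u, w}; from <F>::=<C> <K> we get {p, s, u, w}. So FIRST(<F>) = {p, s, u, w}.
FIRST(<S>): from <S>::=<F> p <F> we get {p, s, u, w}; from <S>::=<C> p u we get {p, s, u, w}; from <S>::=s r <K> <S> we get {s}; from <S>::=ε we get {ε}. So FIRST(<S>) = {ε, p, s, u, w}.
FOLLOW(<S>) includes $ since <S> is the start symbol.
FOLLOW(<S>): in <S>::=s r <K> <S>, the suffix after <S> is empty (adds nothing new). Thus FOLLOW(<S>) = {$}.
FOLLOW(<C>): in <S>::=<C> p u, <C> is followed by p u with FIRST {p}; in <F>::=<C> <C> <C> u (occurrence 1), <C> is followed by <C> <C> u with FIRST {p, s, u, w}; in <F>::=<C> <C> <C> u (occurrence 2), <C> is followed by <C> u with FIRST {p, s, u, w}; in <F>::=<C> <C> <C> u (occurrence 3), <C> is followed by u with FIRST {u}; in <F>::=<C> <K>, <C> is followed by <K> with FIRST {s, u, w}. Thus FOLLOW(<C>) = {p, s, u, w}.
FOLLOW(<K>): in <S>::=s r <K> <S>, <K> is followed by <S> with FIRST {ε, p, s, u, w}; in <S>::=s r <K> <S>, the suffix after <K> is nullable, so FOLLOW(<K>) ⊇ FOLLOW(<S>) = {$}; in <K>::=w s <K> w, <K> is followed by w with FIRST {w}; in <C>::=<K> <F>, <K> is followed by <F> with FIRST {p, s, u, w}; in <F>::=<C> <K>, the suffix after <K> is empty, so FOLLOW(<K>) ⊇ FOLLOW(<F>) = {$, p, s, u, w}. Thus FOLLOW(<K>) = {$, p, s, u, w}.
FOLLOW(<F>): in <S>::=<F> p <F> (occurrence 1), <F> is followed by p <F> with FIRST {p}; in <S>::=<F> p <F> (occurrence 2), the suffix after <F> is empty, so FOLLOW(<F>) ⊇ FOLLOW(<S>) = {$}; in <K>::=u p <F>, the suffix after <F> is empty, so FOLLOW(<F>) ⊇ FOLLOW(<K>) = {$, p, s, u, w}; in <C>::=p p <F>, the suffix after <F> is empty, so FOLLOW(<F>) ⊇ FOLLOW(<C>) = {p, s, u, w}; in <C>::=<K> <F>, the suffix after <F> is empty, so FOLLOW(<F>) ⊇ FOLLOW(<C>) = {p, s, u, w}. Thus FOLLOW(<F>) = {$, p, s, u, w}.

{$, p, s, u, w}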